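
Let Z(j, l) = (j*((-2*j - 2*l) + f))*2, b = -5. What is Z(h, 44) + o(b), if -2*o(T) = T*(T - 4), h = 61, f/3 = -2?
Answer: -52749/2 ≈ -26375.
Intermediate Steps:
f = -6 (f = 3*(-2) = -6)
o(T) = -T*(-4 + T)/2 (o(T) = -T*(T - 4)/2 = -T*(-4 + T)/2)
Z(j, l) = 2*j*(-6 - 2*j - 2*l) (Z(j, l) = (j*((-2*j - 2*l) - 6))*2 = (j*(-6 - 2*j - 2*l))*2 = 2*j*(-6 - 2*j - 2*l))
Z(h, 44) + o(b) = -4*61*(3 + 61 + 44) + (1/2)*(-5)*(4 - 1*(-5)) = -4*61*108 + (1/2)*(-5)*(4 + 5) = -26352 + (1/2)*(-5)*9 = -26352 - 45/2 = -52749/2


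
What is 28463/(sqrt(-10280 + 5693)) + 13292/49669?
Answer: 13292/49669 - 28463*I*sqrt(4587)/4587 ≈ 0.26761 - 420.26*I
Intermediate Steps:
28463/(sqrt(-10280 + 5693)) + 13292/49669 = 28463/(sqrt(-4587)) + 13292*(1/49669) = 28463/((I*sqrt(4587))) + 13292/49669 = 28463*(-I*sqrt(4587)/4587) + 13292/49669 = -28463*I*sqrt(4587)/4587 + 13292/49669 = 13292/49669 - 28463*I*sqrt(4587)/4587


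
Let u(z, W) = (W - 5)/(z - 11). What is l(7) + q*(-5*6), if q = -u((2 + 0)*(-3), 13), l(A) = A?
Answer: -121/17 ≈ -7.1176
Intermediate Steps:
u(z, W) = (-5 + W)/(-11 + z)
q = 8/17 (q = -(-5 + 13)/(-11 + (2 + 0)*(-3)) = -8/(-11 + 2*(-3)) = -8/(-11 - 6) = -8/(-17) = -(-1)*8/17 = -1*(-8/17) = 8/17 ≈ 0.47059)
l(7) + q*(-5*6) = 7 + 8*(-5*6)/17 = 7 + (8/17)*(-30) = 7 - 240/17 = -121/17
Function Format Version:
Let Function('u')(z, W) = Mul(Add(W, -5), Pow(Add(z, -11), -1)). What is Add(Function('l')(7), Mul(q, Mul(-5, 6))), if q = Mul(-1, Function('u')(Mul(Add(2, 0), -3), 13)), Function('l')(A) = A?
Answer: Rational(-121, 17) ≈ -7.1176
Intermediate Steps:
Function('u')(z, W) = Mul(Pow(Add(-11, z), -1), Add(-5, W)) (Function('u')(z, W) = Mul(Add(-5, W), Pow(Add(-11, z), -1)) = Mul(Pow(Add(-11, z), -1), Add(-5, W)))
q = Rational(8, 17) (q = Mul(-1, Mul(Pow(Add(-11, Mul(Add(2, 0), -3)), -1), Add(-5, 13))) = Mul(-1, Mul(Pow(Add(-11, Mul(2, -3)), -1), 8)) = Mul(-1, Mul(Pow(Add(-11, -6), -1), 8)) = Mul(-1, Mul(Pow(-17, -1), 8)) = Mul(-1, Mul(Rational(-1, 17), 8)) = Mul(-1, Rational(-8, 17)) = Rational(8, 17) ≈ 0.47059)
Add(Function('l')(7), Mul(q, Mul(-5, 6))) = Add(7, Mul(Rational(8, 17), Mul(-5, 6))) = Add(7, Mul(Rational(8, 17), -30)) = Add(7, Rational(-240, 17)) = Rational(-121, 17)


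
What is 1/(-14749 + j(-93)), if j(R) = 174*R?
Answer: -1/30931 ≈ -3.2330e-5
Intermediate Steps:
1/(-14749 + j(-93)) = 1/(-14749 + 174*(-93)) = 1/(-14749 - 16182) = 1/(-30931) = -1/30931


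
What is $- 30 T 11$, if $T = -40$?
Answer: $13200$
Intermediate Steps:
$- 30 T 11 = \left(-30\right) \left(-40\right) 11 = 1200 \cdot 11 = 13200$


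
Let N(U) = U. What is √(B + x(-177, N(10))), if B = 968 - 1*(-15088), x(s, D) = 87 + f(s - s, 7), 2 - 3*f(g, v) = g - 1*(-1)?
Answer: √145290/3 ≈ 127.06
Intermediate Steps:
f(g, v) = ⅓ - g/3 (f(g, v) = ⅔ - (g - 1*(-1))/3 = ⅔ - (g + 1)/3 = ⅔ - (1 + g)/3 = ⅔ + (-⅓ - g/3) = ⅓ - g/3)
x(s, D) = 262/3 (x(s, D) = 87 + (⅓ - (s - s)/3) = 87 + (⅓ - ⅓*0) = 87 + (⅓ + 0) = 87 + ⅓ = 262/3)
B = 16056 (B = 968 + 15088 = 16056)
√(B + x(-177, N(10))) = √(16056 + 262/3) = √(48430/3) = √145290/3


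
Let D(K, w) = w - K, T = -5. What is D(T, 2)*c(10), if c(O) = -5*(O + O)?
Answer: -700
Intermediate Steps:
c(O) = -10*O
D(T, 2)*c(10) = (2 - 1*(-5))*(-10*10) = (2 + 5)*(-100) = 7*(-100) = -700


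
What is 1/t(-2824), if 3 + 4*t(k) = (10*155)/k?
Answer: -5648/5011 ≈ -1.1271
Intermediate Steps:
t(k) = -3/4 + 775/(2*k) (t(k) = -3/4 + ((10*155)/k)/4 = -3/4 + (1550/k)/4 = -3/4 + 775/(2*k))
1/t(-2824) = 1/((1/4)*(1550 - 3*(-2824))/(-2824)) = 1/((1/4)*(-1/2824)*(1550 + 8472)) = 1/((1/4)*(-1/2824)*10022) = 1/(-5011/5648) = -5648/5011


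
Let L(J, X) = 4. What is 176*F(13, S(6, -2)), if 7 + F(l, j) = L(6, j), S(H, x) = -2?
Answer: -528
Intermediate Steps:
F(l, j) = -3 (F(l, j) = -7 + 4 = -3)
176*F(13, S(6, -2)) = 176*(-3) = -528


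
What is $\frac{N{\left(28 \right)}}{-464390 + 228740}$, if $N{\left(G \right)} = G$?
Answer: $- \frac{14}{117825} \approx -0.00011882$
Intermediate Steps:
$\frac{N{\left(28 \right)}}{-464390 + 228740} = \frac{28}{-464390 + 228740} = \frac{28}{-235650} = 28 \left(- \frac{1}{235650}\right) = - \frac{14}{117825}$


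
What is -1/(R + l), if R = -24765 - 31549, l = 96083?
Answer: -1/39769 ≈ -2.5145e-5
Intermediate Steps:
R = -56314
-1/(R + l) = -1/(-56314 + 96083) = -1/39769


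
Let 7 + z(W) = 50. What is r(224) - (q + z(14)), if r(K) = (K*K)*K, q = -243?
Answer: 11239624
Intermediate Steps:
z(W) = 43 (z(W) = -7 + 50 = 43)
r(K) = K³ (r(K) = K²*K = K³)
r(224) - (q + z(14)) = 224³ - (-243 + 43) = 11239424 - 1*(-200) = 11239424 + 200 = 11239624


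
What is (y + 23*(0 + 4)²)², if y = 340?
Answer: 501264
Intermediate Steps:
(y + 23*(0 + 4)²)² = (340 + 23*(0 + 4)²)² = (340 + 23*4²)² = (340 + 23*16)² = (340 + 368)² = 708² = 501264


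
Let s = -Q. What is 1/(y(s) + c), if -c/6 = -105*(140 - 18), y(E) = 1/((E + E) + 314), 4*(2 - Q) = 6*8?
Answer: 334/25671241 ≈ 1.3011e-5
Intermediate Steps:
Q = -10 (Q = 2 - 3*8/2 = 2 - ¼*48 = 2 - 12 = -10)
s = 10 (s = -1*(-10) = 10)
y(E) = 1/(314 + 2*E) (y(E) = 1/(2*E + 314) = 1/(314 + 2*E))
c = 76860 (c = -(-630)*(140 - 18) = -(-630)*122 = -6*(-12810) = 76860)
1/(y(s) + c) = 1/(1/(2*(157 + 10)) + 76860) = 1/((½)/167 + 76860) = 1/((½)*(1/167) + 76860) = 1/(1/334 + 76860) = 1/(25671241/334) = 334/25671241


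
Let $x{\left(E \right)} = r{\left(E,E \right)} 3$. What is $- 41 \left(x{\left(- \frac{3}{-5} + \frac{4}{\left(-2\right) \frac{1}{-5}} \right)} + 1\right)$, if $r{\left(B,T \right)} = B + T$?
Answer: $- \frac{13243}{5} \approx -2648.6$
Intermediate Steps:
$x{\left(E \right)} = 6 E$ ($x{\left(E \right)} = \left(E + E\right) 3 = 2 E 3 = 6 E$)
$- 41 \left(x{\left(- \frac{3}{-5} + \frac{4}{\left(-2\right) \frac{1}{-5}} \right)} + 1\right) = - 41 \left(6 \left(- \frac{3}{-5} + \frac{4}{\left(-2\right) \frac{1}{-5}}\right) + 1\right) = - 41 \left(6 \left(\left(-3\right) \left(- \frac{1}{5}\right) + \frac{4}{\left(-2\right) \left(- \frac{1}{5}\right)}\right) + 1\right) = - 41 \left(6 \left(\frac{3}{5} + \frac{4}{\frac{2}{5}}\right) + 1\right) = - 41 \left(6 \left(\frac{3}{5} + 4 \cdot \frac{5}{2}\right) + 1\right) = - 41 \left(6 \left(\frac{3}{5} + 10\right) + 1\right) = - 41 \left(6 \cdot \frac{53}{5} + 1\right) = - 41 \left(\frac{318}{5} + 1\right) = \left(-41\right) \frac{323}{5} = - \frac{13243}{5}$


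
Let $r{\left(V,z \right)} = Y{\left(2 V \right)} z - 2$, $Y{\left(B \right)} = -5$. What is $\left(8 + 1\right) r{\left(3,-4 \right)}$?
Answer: $162$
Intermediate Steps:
$r{\left(V,z \right)} = -2 - 5 z$ ($r{\left(V,z \right)} = - 5 z - 2 = -2 - 5 z$)
$\left(8 + 1\right) r{\left(3,-4 \right)} = \left(8 + 1\right) \left(-2 - -20\right) = 9 \left(-2 + 20\right) = 9 \cdot 18 = 162$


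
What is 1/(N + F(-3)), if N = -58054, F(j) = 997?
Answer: -1/57057 ≈ -1.7526e-5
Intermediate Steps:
1/(N + F(-3)) = 1/(-58054 + 997) = 1/(-57057) = -1/57057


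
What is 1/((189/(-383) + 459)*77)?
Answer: 383/13521816 ≈ 2.8325e-5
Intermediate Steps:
1/((189/(-383) + 459)*77) = 1/((189*(-1/383) + 459)*77) = 1/((-189/383 + 459)*77) = 1/((175608/383)*77) = 1/(13521816/383) = 383/13521816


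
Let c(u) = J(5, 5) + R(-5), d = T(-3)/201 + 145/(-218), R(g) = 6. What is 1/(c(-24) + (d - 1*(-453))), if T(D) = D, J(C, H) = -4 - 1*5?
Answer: 14606/6562767 ≈ 0.0022256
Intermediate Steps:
J(C, H) = -9 (J(C, H) = -4 - 5 = -9)
d = -9933/14606 (d = -3/201 + 145/(-218) = -3*1/201 + 145*(-1/218) = -1/67 - 145/218 = -9933/14606 ≈ -0.68006)
c(u) = -3 (c(u) = -9 + 6 = -3)
1/(c(-24) + (d - 1*(-453))) = 1/(-3 + (-9933/14606 - 1*(-453))) = 1/(-3 + (-9933/14606 + 453)) = 1/(-3 + 6606585/14606) = 1/(6562767/14606) = 14606/6562767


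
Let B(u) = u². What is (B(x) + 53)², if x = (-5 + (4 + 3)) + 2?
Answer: 4761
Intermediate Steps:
x = 4 (x = (-5 + 7) + 2 = 2 + 2 = 4)
(B(x) + 53)² = (4² + 53)² = (16 + 53)² = 69² = 4761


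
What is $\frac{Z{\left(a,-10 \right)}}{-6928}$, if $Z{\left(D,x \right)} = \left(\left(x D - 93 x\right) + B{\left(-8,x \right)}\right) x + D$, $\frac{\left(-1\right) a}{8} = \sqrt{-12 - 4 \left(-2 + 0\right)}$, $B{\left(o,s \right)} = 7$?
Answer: $\frac{4685}{3464} + \frac{101 i}{433} \approx 1.3525 + 0.23326 i$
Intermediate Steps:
$a = - 16 i$ ($a = - 8 \sqrt{-12 - 4 \left(-2 + 0\right)} = - 8 \sqrt{-12 - -8} = - 8 \sqrt{-12 + 8} = - 8 \sqrt{-4} = - 8 \cdot 2 i = - 16 i \approx - 16.0 i$)
$Z{\left(D,x \right)} = D + x \left(7 - 93 x + D x\right)$ ($Z{\left(D,x \right)} = \left(\left(x D - 93 x\right) + 7\right) x + D = \left(\left(D x - 93 x\right) + 7\right) x + D = \left(\left(- 93 x + D x\right) + 7\right) x + D = \left(7 - 93 x + D x\right) x + D = x \left(7 - 93 x + D x\right) + D = D + x \left(7 - 93 x + D x\right)$)
$\frac{Z{\left(a,-10 \right)}}{-6928} = \frac{- 16 i - 93 \left(-10\right)^{2} + 7 \left(-10\right) + - 16 i \left(-10\right)^{2}}{-6928} = \left(- 16 i - 9300 - 70 + - 16 i 100\right) \left(- \frac{1}{6928}\right) = \left(- 16 i - 9300 - 70 - 1600 i\right) \left(- \frac{1}{6928}\right) = \left(-9370 - 1616 i\right) \left(- \frac{1}{6928}\right) = \frac{4685}{3464} + \frac{101 i}{433}$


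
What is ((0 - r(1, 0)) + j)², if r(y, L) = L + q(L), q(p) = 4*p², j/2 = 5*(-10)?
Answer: 10000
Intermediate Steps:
j = -100 (j = 2*(5*(-10)) = 2*(-50) = -100)
r(y, L) = L + 4*L²
((0 - r(1, 0)) + j)² = ((0 - 0*(1 + 4*0)) - 100)² = ((0 - 0*(1 + 0)) - 100)² = ((0 - 0) - 100)² = ((0 - 1*0) - 100)² = ((0 + 0) - 100)² = (0 - 100)² = (-100)² = 10000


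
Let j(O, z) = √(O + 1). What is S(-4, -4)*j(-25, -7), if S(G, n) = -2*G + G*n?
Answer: 48*I*√6 ≈ 117.58*I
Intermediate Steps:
j(O, z) = √(1 + O)
S(-4, -4)*j(-25, -7) = (-4*(-2 - 4))*√(1 - 25) = (-4*(-6))*√(-24) = 24*(2*I*√6) = 48*I*√6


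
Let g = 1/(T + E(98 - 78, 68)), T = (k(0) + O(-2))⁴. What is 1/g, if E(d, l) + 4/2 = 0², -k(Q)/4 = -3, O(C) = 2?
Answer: 38414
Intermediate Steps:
k(Q) = 12 (k(Q) = -4*(-3) = 12)
E(d, l) = -2 (E(d, l) = -2 + 0² = -2 + 0 = -2)
T = 38416 (T = (12 + 2)⁴ = 14⁴ = 38416)
g = 1/38414 (g = 1/(38416 - 2) = 1/38414 ≈ 2.6032e-5)
1/g = 1/(1/38414) = 38414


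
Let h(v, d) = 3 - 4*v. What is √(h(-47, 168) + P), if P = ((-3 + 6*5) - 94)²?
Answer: 6*√130 ≈ 68.411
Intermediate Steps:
P = 4489 (P = ((-3 + 30) - 94)² = (27 - 94)² = (-67)² = 4489)
√(h(-47, 168) + P) = √((3 - 4*(-47)) + 4489) = √((3 + 188) + 4489) = √(191 + 4489) = √4680 = 6*√130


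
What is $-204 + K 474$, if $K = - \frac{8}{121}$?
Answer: $- \frac{28476}{121} \approx -235.34$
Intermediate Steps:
$K = - \frac{8}{121}$ ($K = \left(-8\right) \frac{1}{121} = - \frac{8}{121} \approx -0.066116$)
$-204 + K 474 = -204 - \frac{3792}{121} = - \frac{28476}{121}$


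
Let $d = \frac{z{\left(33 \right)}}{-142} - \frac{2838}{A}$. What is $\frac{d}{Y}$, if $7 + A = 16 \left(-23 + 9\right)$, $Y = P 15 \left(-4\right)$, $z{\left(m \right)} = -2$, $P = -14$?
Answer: $\frac{6113}{417480} \approx 0.014643$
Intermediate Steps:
$Y = 840$ ($Y = \left(-14\right) 15 \left(-4\right) = \left(-210\right) \left(-4\right) = 840$)
$A = -231$ ($A = -7 + 16 \left(-23 + 9\right) = -7 + 16 \left(-14\right) = -7 - 224 = -231$)
$d = \frac{6113}{497}$ ($d = - \frac{2}{-142} - \frac{2838}{-231} = \left(-2\right) \left(- \frac{1}{142}\right) - - \frac{86}{7} = \frac{1}{71} + \frac{86}{7} = \frac{6113}{497} \approx 12.3$)
$\frac{d}{Y} = \frac{6113}{497 \cdot 840} = \frac{6113}{497} \cdot \frac{1}{840} = \frac{6113}{417480}$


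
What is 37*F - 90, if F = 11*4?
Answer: 1538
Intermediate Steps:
F = 44
37*F - 90 = 37*44 - 90 = 1628 - 90 = 1538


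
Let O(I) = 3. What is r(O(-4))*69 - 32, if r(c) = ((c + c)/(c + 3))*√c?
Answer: -32 + 69*√3 ≈ 87.511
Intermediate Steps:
r(c) = 2*c^(3/2)/(3 + c) (r(c) = ((2*c)/(3 + c))*√c = (2*c/(3 + c))*√c = 2*c^(3/2)/(3 + c))
r(O(-4))*69 - 32 = (2*3^(3/2)/(3 + 3))*69 - 32 = (2*(3*√3)/6)*69 - 32 = (2*(3*√3)*(⅙))*69 - 32 = √3*69 - 32 = 69*√3 - 32 = -32 + 69*√3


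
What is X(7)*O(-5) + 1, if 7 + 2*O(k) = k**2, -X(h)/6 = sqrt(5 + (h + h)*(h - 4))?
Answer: 1 - 54*sqrt(47) ≈ -369.21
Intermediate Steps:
X(h) = -6*sqrt(5 + 2*h*(-4 + h)) (X(h) = -6*sqrt(5 + (h + h)*(h - 4)) = -6*sqrt(5 + (2*h)*(-4 + h)) = -6*sqrt(5 + 2*h*(-4 + h)))
O(k) = -7/2 + k**2/2
X(7)*O(-5) + 1 = (-6*sqrt(5 - 8*7 + 2*7**2))*(-7/2 + (1/2)*(-5)**2) + 1 = (-6*sqrt(5 - 56 + 2*49))*(-7/2 + (1/2)*25) + 1 = (-6*sqrt(5 - 56 + 98))*(-7/2 + 25/2) + 1 = -6*sqrt(47)*9 + 1 = -54*sqrt(47) + 1 = 1 - 54*sqrt(47)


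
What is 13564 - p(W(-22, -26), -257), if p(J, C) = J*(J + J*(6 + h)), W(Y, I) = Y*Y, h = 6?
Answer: -3031764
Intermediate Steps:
W(Y, I) = Y**2
p(J, C) = 13*J**2 (p(J, C) = J*(J + J*(6 + 6)) = J*(J + J*12) = J*(J + 12*J) = J*(13*J) = 13*J**2)
13564 - p(W(-22, -26), -257) = 13564 - 13*((-22)**2)**2 = 13564 - 13*484**2 = 13564 - 13*234256 = 13564 - 1*3045328 = 13564 - 3045328 = -3031764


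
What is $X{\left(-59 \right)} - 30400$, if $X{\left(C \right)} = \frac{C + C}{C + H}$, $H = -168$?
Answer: $- \frac{6900682}{227} \approx -30399.0$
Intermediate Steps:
$X{\left(C \right)} = \frac{2 C}{-168 + C}$ ($X{\left(C \right)} = \frac{C + C}{C - 168} = \frac{2 C}{-168 + C}$)
$X{\left(-59 \right)} - 30400 = 2 \left(-59\right) \frac{1}{-168 - 59} - 30400 = 2 \left(-59\right) \frac{1}{-227} - 30400 = 2 \left(-59\right) \left(- \frac{1}{227}\right) - 30400 = \frac{118}{227} - 30400 = - \frac{6900682}{227}$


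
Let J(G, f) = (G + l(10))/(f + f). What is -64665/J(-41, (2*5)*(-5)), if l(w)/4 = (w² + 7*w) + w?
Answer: 6466500/679 ≈ 9523.6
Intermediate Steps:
l(w) = 4*w² + 32*w (l(w) = 4*((w² + 7*w) + w) = 4*(w² + 8*w) = 4*w² + 32*w)
J(G, f) = (720 + G)/(2*f) (J(G, f) = (G + 4*10*(8 + 10))/(f + f) = (G + 4*10*18)/((2*f)) = (G + 720)*(1/(2*f)) = (720 + G)*(1/(2*f)) = (720 + G)/(2*f))
-64665/J(-41, (2*5)*(-5)) = -64665*(-100/(720 - 41)) = -64665/((½)*679/(10*(-5))) = -64665/((½)*679/(-50)) = -64665/((½)*(-1/50)*679) = -64665/(-679/100) = -64665*(-100/679) = 6466500/679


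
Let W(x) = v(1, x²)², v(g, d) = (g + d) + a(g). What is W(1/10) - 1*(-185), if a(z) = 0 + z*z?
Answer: 1890401/10000 ≈ 189.04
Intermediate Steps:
a(z) = z² (a(z) = 0 + z² = z²)
v(g, d) = d + g + g² (v(g, d) = (g + d) + g² = (d + g) + g² = d + g + g²)
W(x) = (2 + x²)² (W(x) = (x² + 1 + 1²)² = (x² + 1 + 1)² = (2 + x²)²)
W(1/10) - 1*(-185) = (2 + (1/10)²)² - 1*(-185) = (2 + (⅒)²)² + 185 = (2 + 1/100)² + 185 = (201/100)² + 185 = 40401/10000 + 185 = 1890401/10000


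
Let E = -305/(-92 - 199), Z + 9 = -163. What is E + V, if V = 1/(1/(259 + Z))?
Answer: 25622/291 ≈ 88.048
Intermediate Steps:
Z = -172 (Z = -9 - 163 = -172)
V = 87 (V = 1/(1/(259 - 172)) = 1/(1/87) = 87)
E = 305/291 (E = -305/(-291) = -305*(-1/291) = 305/291 ≈ 1.0481)
E + V = 305/291 + 87 = 25622/291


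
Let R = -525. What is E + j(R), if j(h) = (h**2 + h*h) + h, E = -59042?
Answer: 491683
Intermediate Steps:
j(h) = h + 2*h**2 (j(h) = (h**2 + h**2) + h = 2*h**2 + h = h + 2*h**2)
E + j(R) = -59042 - 525*(1 + 2*(-525)) = -59042 - 525*(1 - 1050) = -59042 - 525*(-1049) = -59042 + 550725 = 491683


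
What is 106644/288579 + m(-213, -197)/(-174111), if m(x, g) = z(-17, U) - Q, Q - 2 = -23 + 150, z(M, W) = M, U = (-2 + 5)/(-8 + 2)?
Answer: 6203342006/16748259423 ≈ 0.37039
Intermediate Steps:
U = -½ (U = 3/(-6) = 3*(-⅙) = -½ ≈ -0.50000)
Q = 129 (Q = 2 + (-23 + 150) = 2 + 127 = 129)
m(x, g) = -146 (m(x, g) = -17 - 1*129 = -17 - 129 = -146)
106644/288579 + m(-213, -197)/(-174111) = 106644/288579 - 146/(-174111) = 106644*(1/288579) - 146*(-1/174111) = 35548/96193 + 146/174111 = 6203342006/16748259423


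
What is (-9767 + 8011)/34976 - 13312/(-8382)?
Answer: 56360215/36646104 ≈ 1.5380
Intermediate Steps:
(-9767 + 8011)/34976 - 13312/(-8382) = -1756*1/34976 - 13312*(-1/8382) = -439/8744 + 6656/4191 = 56360215/36646104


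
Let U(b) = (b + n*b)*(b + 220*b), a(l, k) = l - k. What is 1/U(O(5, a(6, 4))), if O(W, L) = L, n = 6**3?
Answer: 1/191828 ≈ 5.2130e-6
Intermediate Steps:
n = 216
U(b) = 47957*b**2 (U(b) = (b + 216*b)*(b + 220*b) = (217*b)*(221*b) = 47957*b**2)
1/U(O(5, a(6, 4))) = 1/(47957*(6 - 1*4)**2) = 1/(47957*(6 - 4)**2) = 1/(47957*2**2) = 1/(47957*4) = 1/191828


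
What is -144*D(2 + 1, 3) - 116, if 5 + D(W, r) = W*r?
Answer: -692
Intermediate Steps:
D(W, r) = -5 + W*r
-144*D(2 + 1, 3) - 116 = -144*(-5 + (2 + 1)*3) - 116 = -144*(-5 + 3*3) - 116 = -144*(-5 + 9) - 116 = -144*4 - 116 = -576 - 116 = -692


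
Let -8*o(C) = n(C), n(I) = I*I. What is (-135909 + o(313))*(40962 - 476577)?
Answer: 516308758215/8 ≈ 6.4539e+10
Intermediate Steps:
n(I) = I**2
o(C) = -C**2/8
(-135909 + o(313))*(40962 - 476577) = (-135909 - 1/8*313**2)*(40962 - 476577) = (-135909 - 1/8*97969)*(-435615) = (-135909 - 97969/8)*(-435615) = -1185241/8*(-435615) = 516308758215/8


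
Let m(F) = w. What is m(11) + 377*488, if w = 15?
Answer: 183991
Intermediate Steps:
m(F) = 15
m(11) + 377*488 = 15 + 377*488 = 15 + 183976 = 183991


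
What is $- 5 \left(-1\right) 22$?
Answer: $110$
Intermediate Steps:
$- 5 \left(-1\right) 22 = - \left(-5\right) 22 = \left(-1\right) \left(-110\right) = 110$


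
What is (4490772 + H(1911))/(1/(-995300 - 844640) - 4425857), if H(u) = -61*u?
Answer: -206365830460/208802854579 ≈ -0.98833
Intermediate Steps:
(4490772 + H(1911))/(1/(-995300 - 844640) - 4425857) = (4490772 - 61*1911)/(1/(-995300 - 844640) - 4425857) = (4490772 - 116571)/(1/(-1839940) - 4425857) = 4374201/(-1/1839940 - 4425857) = 4374201/(-8143311328581/1839940) = 4374201*(-1839940/8143311328581) = -206365830460/208802854579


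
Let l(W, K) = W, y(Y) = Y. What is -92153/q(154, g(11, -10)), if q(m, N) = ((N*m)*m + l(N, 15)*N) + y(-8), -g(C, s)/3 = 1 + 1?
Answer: 92153/142268 ≈ 0.64774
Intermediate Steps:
g(C, s) = -6 (g(C, s) = -3*(1 + 1) = -3*2 = -6)
q(m, N) = -8 + N² + N*m² (q(m, N) = ((N*m)*m + N*N) - 8 = (N*m² + N²) - 8 = (N² + N*m²) - 8 = -8 + N² + N*m²)
-92153/q(154, g(11, -10)) = -92153/(-8 + (-6)² - 6*154²) = -92153/(-8 + 36 - 6*23716) = -92153/(-8 + 36 - 142296) = -92153/(-142268) = -92153*(-1/142268) = 92153/142268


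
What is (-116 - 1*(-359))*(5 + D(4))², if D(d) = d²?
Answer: 107163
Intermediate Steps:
(-116 - 1*(-359))*(5 + D(4))² = (-116 - 1*(-359))*(5 + 4²)² = (-116 + 359)*(5 + 16)² = 243*21² = 243*441 = 107163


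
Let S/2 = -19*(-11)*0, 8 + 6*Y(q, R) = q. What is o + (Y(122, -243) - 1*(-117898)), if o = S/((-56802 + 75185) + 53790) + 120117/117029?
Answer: 13799828710/117029 ≈ 1.1792e+5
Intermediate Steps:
Y(q, R) = -4/3 + q/6
S = 0 (S = 2*(-19*(-11)*0) = 2*(209*0) = 2*0 = 0)
o = 120117/117029 (o = 0/((-56802 + 75185) + 53790) + 120117/117029 = 0/(18383 + 53790) + 120117*(1/117029) = 0/72173 + 120117/117029 = 0*(1/72173) + 120117/117029 = 0 + 120117/117029 = 120117/117029 ≈ 1.0264)
o + (Y(122, -243) - 1*(-117898)) = 120117/117029 + ((-4/3 + (⅙)*122) - 1*(-117898)) = 120117/117029 + ((-4/3 + 61/3) + 117898) = 120117/117029 + (19 + 117898) = 120117/117029 + 117917 = 13799828710/117029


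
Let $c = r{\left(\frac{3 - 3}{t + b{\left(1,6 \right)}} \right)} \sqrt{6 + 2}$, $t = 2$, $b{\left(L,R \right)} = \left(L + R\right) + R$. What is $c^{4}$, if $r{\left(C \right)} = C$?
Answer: $0$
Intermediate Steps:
$b{\left(L,R \right)} = L + 2 R$
$c = 0$ ($c = \frac{3 - 3}{2 + \left(1 + 2 \cdot 6\right)} \sqrt{6 + 2} = \frac{0}{2 + \left(1 + 12\right)} \sqrt{8} = \frac{0}{2 + 13} \cdot 2 \sqrt{2} = \frac{0}{15} \cdot 2 \sqrt{2} = 0 \cdot \frac{1}{15} \cdot 2 \sqrt{2} = 0 \cdot 2 \sqrt{2} = 0$)
$c^{4} = 0^{4} = 0$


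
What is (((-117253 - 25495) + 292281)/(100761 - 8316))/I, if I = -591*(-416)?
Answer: 149533/22728157920 ≈ 6.5792e-6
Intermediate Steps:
I = 245856
(((-117253 - 25495) + 292281)/(100761 - 8316))/I = (((-117253 - 25495) + 292281)/(100761 - 8316))/245856 = ((-142748 + 292281)/92445)*(1/245856) = (149533*(1/92445))*(1/245856) = (149533/92445)*(1/245856) = 149533/22728157920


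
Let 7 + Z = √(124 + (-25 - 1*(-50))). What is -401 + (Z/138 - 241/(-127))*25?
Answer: -6218701/17526 + 25*√149/138 ≈ -352.62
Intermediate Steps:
Z = -7 + √149 (Z = -7 + √(124 + (-25 - 1*(-50))) = -7 + √(124 + (-25 + 50)) = -7 + √(124 + 25) = -7 + √149 ≈ 5.2066)
-401 + (Z/138 - 241/(-127))*25 = -401 + ((-7 + √149)/138 - 241/(-127))*25 = -401 + ((-7 + √149)*(1/138) - 241*(-1/127))*25 = -401 + ((-7/138 + √149/138) + 241/127)*25 = -401 + (32369/17526 + √149/138)*25 = -401 + (809225/17526 + 25*√149/138) = -6218701/17526 + 25*√149/138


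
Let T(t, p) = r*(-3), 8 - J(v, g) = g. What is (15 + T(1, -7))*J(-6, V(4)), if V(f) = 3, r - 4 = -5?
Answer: 90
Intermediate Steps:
r = -1 (r = 4 - 5 = -1)
J(v, g) = 8 - g
T(t, p) = 3 (T(t, p) = -1*(-3) = 3)
(15 + T(1, -7))*J(-6, V(4)) = (15 + 3)*(8 - 1*3) = 18*(8 - 3) = 18*5 = 90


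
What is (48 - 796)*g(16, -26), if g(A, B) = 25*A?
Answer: -299200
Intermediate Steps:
(48 - 796)*g(16, -26) = (48 - 796)*(25*16) = -748*400 = -299200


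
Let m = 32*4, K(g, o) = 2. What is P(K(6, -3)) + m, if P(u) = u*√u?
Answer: 128 + 2*√2 ≈ 130.83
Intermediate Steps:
m = 128
P(u) = u^(3/2)
P(K(6, -3)) + m = 2^(3/2) + 128 = 2*√2 + 128 = 128 + 2*√2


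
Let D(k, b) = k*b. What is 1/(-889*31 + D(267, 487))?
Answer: 1/102470 ≈ 9.7590e-6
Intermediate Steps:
D(k, b) = b*k
1/(-889*31 + D(267, 487)) = 1/(-889*31 + 487*267) = 1/(-27559 + 130029) = 1/102470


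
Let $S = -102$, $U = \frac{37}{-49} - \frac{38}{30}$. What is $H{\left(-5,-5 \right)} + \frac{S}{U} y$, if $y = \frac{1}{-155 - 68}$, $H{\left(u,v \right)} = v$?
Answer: $- \frac{865930}{165689} \approx -5.2262$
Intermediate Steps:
$U = - \frac{1486}{735}$ ($U = 37 \left(- \frac{1}{49}\right) - \frac{19}{15} = - \frac{37}{49} - \frac{19}{15} = - \frac{1486}{735} \approx -2.0218$)
$y = - \frac{1}{223}$ ($y = \frac{1}{-223} = - \frac{1}{223} \approx -0.0044843$)
$H{\left(-5,-5 \right)} + \frac{S}{U} y = -5 + - \frac{102}{- \frac{1486}{735}} \left(- \frac{1}{223}\right) = -5 + \left(-102\right) \left(- \frac{735}{1486}\right) \left(- \frac{1}{223}\right) = -5 + \frac{37485}{743} \left(- \frac{1}{223}\right) = -5 - \frac{37485}{165689} = - \frac{865930}{165689}$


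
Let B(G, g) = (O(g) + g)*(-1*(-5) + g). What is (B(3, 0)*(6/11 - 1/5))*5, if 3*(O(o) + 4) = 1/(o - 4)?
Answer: -4655/132 ≈ -35.265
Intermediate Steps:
O(o) = -4 + 1/(3*(-4 + o)) (O(o) = -4 + 1/(3*(o - 4)) = -4 + 1/(3*(-4 + o)))
B(G, g) = (5 + g)*(g + (49 - 12*g)/(3*(-4 + g))) (B(G, g) = ((49 - 12*g)/(3*(-4 + g)) + g)*(-1*(-5) + g) = (g + (49 - 12*g)/(3*(-4 + g)))*(5 + g) = (5 + g)*(g + (49 - 12*g)/(3*(-4 + g))))
(B(3, 0)*(6/11 - 1/5))*5 = (((245 - 71*0 - 9*0² + 3*0³)/(3*(-4 + 0)))*(6/11 - 1/5))*5 = (((⅓)*(245 + 0 - 9*0 + 3*0)/(-4))*(6*(1/11) - 1*⅕))*5 = (((⅓)*(-¼)*(245 + 0 + 0 + 0))*(6/11 - ⅕))*5 = (((⅓)*(-¼)*245)*(19/55))*5 = -245/12*19/55*5 = -931/132*5 = -4655/132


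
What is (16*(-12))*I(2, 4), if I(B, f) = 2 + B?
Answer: -768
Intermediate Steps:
(16*(-12))*I(2, 4) = (16*(-12))*(2 + 2) = -192*4 = -768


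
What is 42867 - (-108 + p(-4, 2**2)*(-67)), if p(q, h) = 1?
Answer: 43042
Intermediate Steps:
42867 - (-108 + p(-4, 2**2)*(-67)) = 42867 - (-108 + 1*(-67)) = 42867 - (-108 - 67) = 42867 - 1*(-175) = 42867 + 175 = 43042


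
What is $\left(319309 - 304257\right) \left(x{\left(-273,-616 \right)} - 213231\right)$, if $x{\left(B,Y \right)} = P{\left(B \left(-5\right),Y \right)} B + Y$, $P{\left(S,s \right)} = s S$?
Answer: $3451957539596$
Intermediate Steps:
$P{\left(S,s \right)} = S s$
$x{\left(B,Y \right)} = Y - 5 Y B^{2}$ ($x{\left(B,Y \right)} = B \left(-5\right) Y B + Y = - 5 B Y B + Y = - 5 Y B^{2} + Y = Y - 5 Y B^{2}$)
$\left(319309 - 304257\right) \left(x{\left(-273,-616 \right)} - 213231\right) = \left(319309 - 304257\right) \left(- 616 \left(1 - 5 \left(-273\right)^{2}\right) - 213231\right) = 15052 \left(- 616 \left(1 - 372645\right) - 213231\right) = 15052 \left(\left(-616\right) \left(-372644\right) - 213231\right) = 15052 \left(229548704 - 213231\right) = 15052 \cdot 229335473 = 3451957539596$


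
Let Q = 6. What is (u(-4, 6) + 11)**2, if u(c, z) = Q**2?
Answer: 2209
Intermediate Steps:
u(c, z) = 36 (u(c, z) = 6**2 = 36)
(u(-4, 6) + 11)**2 = (36 + 11)**2 = 47**2 = 2209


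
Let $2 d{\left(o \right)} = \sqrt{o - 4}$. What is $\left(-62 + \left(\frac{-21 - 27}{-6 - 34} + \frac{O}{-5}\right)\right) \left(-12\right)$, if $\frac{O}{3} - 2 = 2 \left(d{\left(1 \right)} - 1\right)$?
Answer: $\frac{3648}{5} + \frac{36 i \sqrt{3}}{5} \approx 729.6 + 12.471 i$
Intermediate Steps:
$d{\left(o \right)} = \frac{\sqrt{-4 + o}}{2}$ ($d{\left(o \right)} = \frac{\sqrt{o - 4}}{2} = \frac{\sqrt{-4 + o}}{2}$)
$O = 3 i \sqrt{3}$ ($O = 6 + 3 \cdot 2 \left(\frac{\sqrt{-4 + 1}}{2} - 1\right) = 6 + 3 \cdot 2 \left(\frac{\sqrt{-3}}{2} - 1\right) = 6 + 3 \cdot 2 \left(\frac{i \sqrt{3}}{2} - 1\right) = 6 + 3 \cdot 2 \left(-1 + \frac{i \sqrt{3}}{2}\right) = 6 + 3 \left(-2 + i \sqrt{3}\right) = 6 - \left(6 - 3 i \sqrt{3}\right) = 3 i \sqrt{3} \approx 5.1962 i$)
$\left(-62 + \left(\frac{-21 - 27}{-6 - 34} + \frac{O}{-5}\right)\right) \left(-12\right) = \left(-62 + \left(\frac{-21 - 27}{-6 - 34} + \frac{3 i \sqrt{3}}{-5}\right)\right) \left(-12\right) = \left(-62 - \left(\frac{48}{-6 - 34} - 3 i \sqrt{3} \left(- \frac{1}{5}\right)\right)\right) \left(-12\right) = \left(-62 - \left(- \frac{6}{5} + \frac{3 i \sqrt{3}}{5}\right)\right) \left(-12\right) = \left(-62 + \left(\frac{6}{5} - \frac{3 i \sqrt{3}}{5}\right)\right) \left(-12\right) = \left(- \frac{304}{5} - \frac{3 i \sqrt{3}}{5}\right) \left(-12\right) = \frac{3648}{5} + \frac{36 i \sqrt{3}}{5}$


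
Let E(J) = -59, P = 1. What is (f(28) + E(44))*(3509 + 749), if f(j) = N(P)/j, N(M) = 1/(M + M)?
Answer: -7032087/28 ≈ -2.5115e+5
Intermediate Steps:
N(M) = 1/(2*M)
f(j) = 1/(2*j) (f(j) = ((1/2)/1)/j = ((1/2)*1)/j = 1/(2*j))
(f(28) + E(44))*(3509 + 749) = ((1/2)/28 - 59)*(3509 + 749) = ((1/2)*(1/28) - 59)*4258 = (1/56 - 59)*4258 = -3303/56*4258 = -7032087/28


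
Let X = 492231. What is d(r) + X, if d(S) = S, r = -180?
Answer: 492051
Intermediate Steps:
d(r) + X = -180 + 492231 = 492051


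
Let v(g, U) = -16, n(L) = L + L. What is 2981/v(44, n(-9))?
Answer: -2981/16 ≈ -186.31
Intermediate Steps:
n(L) = 2*L
2981/v(44, n(-9)) = 2981/(-16) = 2981*(-1/16) = -2981/16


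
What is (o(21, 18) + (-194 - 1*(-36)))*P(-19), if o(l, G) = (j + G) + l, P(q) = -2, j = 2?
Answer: 234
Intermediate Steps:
o(l, G) = 2 + G + l (o(l, G) = (2 + G) + l = 2 + G + l)
(o(21, 18) + (-194 - 1*(-36)))*P(-19) = ((2 + 18 + 21) + (-194 - 1*(-36)))*(-2) = (41 + (-194 + 36))*(-2) = (41 - 158)*(-2) = -117*(-2) = 234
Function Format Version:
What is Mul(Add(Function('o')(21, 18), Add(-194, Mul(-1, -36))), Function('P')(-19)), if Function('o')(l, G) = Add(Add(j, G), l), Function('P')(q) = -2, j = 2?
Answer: 234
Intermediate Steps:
Function('o')(l, G) = Add(2, G, l) (Function('o')(l, G) = Add(Add(2, G), l) = Add(2, G, l))
Mul(Add(Function('o')(21, 18), Add(-194, Mul(-1, -36))), Function('P')(-19)) = Mul(Add(Add(2, 18, 21), Add(-194, Mul(-1, -36))), -2) = Mul(Add(41, Add(-194, 36)), -2) = Mul(Add(41, -158), -2) = Mul(-117, -2) = 234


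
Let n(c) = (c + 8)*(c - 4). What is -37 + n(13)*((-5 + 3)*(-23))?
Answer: 8657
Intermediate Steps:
n(c) = (-4 + c)*(8 + c) (n(c) = (8 + c)*(-4 + c) = (-4 + c)*(8 + c))
-37 + n(13)*((-5 + 3)*(-23)) = -37 + (-32 + 13² + 4*13)*((-5 + 3)*(-23)) = -37 + (-32 + 169 + 52)*(-2*(-23)) = -37 + 189*46 = -37 + 8694 = 8657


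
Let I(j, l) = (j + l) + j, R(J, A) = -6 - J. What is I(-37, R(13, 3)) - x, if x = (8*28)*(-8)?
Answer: 1699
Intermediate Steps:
I(j, l) = l + 2*j
x = -1792 (x = 224*(-8) = -1792)
I(-37, R(13, 3)) - x = ((-6 - 1*13) + 2*(-37)) - 1*(-1792) = ((-6 - 13) - 74) + 1792 = (-19 - 74) + 1792 = -93 + 1792 = 1699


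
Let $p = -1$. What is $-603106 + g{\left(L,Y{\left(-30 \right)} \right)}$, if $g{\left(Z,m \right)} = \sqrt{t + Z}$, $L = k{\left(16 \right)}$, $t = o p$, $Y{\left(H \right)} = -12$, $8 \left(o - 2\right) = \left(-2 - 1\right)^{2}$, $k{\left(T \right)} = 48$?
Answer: $-603106 + \frac{\sqrt{718}}{4} \approx -6.031 \cdot 10^{5}$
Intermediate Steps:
$o = \frac{25}{8}$ ($o = 2 + \frac{\left(-2 - 1\right)^{2}}{8} = 2 + \frac{\left(-3\right)^{2}}{8} = 2 + \frac{1}{8} \cdot 9 = 2 + \frac{9}{8} = \frac{25}{8} \approx 3.125$)
$t = - \frac{25}{8}$ ($t = \frac{25}{8} \left(-1\right) = - \frac{25}{8} \approx -3.125$)
$L = 48$
$g{\left(Z,m \right)} = \sqrt{- \frac{25}{8} + Z}$
$-603106 + g{\left(L,Y{\left(-30 \right)} \right)} = -603106 + \frac{\sqrt{-50 + 16 \cdot 48}}{4} = -603106 + \frac{\sqrt{-50 + 768}}{4} = -603106 + \frac{\sqrt{718}}{4}$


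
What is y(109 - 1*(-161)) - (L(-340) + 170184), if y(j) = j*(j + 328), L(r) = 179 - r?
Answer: -9243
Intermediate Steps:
y(j) = j*(328 + j)
y(109 - 1*(-161)) - (L(-340) + 170184) = (109 - 1*(-161))*(328 + (109 - 1*(-161))) - ((179 - 1*(-340)) + 170184) = (109 + 161)*(328 + (109 + 161)) - ((179 + 340) + 170184) = 270*(328 + 270) - (519 + 170184) = 270*598 - 1*170703 = 161460 - 170703 = -9243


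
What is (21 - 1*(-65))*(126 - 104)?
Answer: 1892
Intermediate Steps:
(21 - 1*(-65))*(126 - 104) = (21 + 65)*22 = 86*22 = 1892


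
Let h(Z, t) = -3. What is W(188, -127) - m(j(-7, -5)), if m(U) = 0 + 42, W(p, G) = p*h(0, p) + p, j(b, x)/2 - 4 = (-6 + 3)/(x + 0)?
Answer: -418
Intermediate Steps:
j(b, x) = 8 - 6/x (j(b, x) = 8 + 2*((-6 + 3)/(x + 0)) = 8 + 2*(-3/x) = 8 - 6/x)
W(p, G) = -2*p (W(p, G) = p*(-3) + p = -3*p + p = -2*p)
m(U) = 42
W(188, -127) - m(j(-7, -5)) = -2*188 - 1*42 = -376 - 42 = -418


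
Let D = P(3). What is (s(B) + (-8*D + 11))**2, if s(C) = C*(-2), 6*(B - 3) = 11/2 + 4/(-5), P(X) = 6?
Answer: 1787569/900 ≈ 1986.2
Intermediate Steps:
D = 6
B = 227/60 (B = 3 + (11/2 + 4/(-5))/6 = 3 + (11*(1/2) + 4*(-1/5))/6 = 3 + (11/2 - 4/5)/6 = 3 + (1/6)*(47/10) = 3 + 47/60 = 227/60 ≈ 3.7833)
s(C) = -2*C
(s(B) + (-8*D + 11))**2 = (-2*227/60 + (-8*6 + 11))**2 = (-227/30 + (-48 + 11))**2 = (-227/30 - 37)**2 = (-1337/30)**2 = 1787569/900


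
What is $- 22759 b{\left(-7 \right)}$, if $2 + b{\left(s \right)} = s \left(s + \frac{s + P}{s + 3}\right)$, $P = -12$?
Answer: $- \frac{1251745}{4} \approx -3.1294 \cdot 10^{5}$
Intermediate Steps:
$b{\left(s \right)} = -2 + s \left(s + \frac{-12 + s}{3 + s}\right)$ ($b{\left(s \right)} = -2 + s \left(s + \frac{s - 12}{s + 3}\right) = -2 + s \left(s + \frac{-12 + s}{3 + s}\right)$)
$- 22759 b{\left(-7 \right)} = - 22759 \frac{-6 + \left(-7\right)^{3} - -98 + 4 \left(-7\right)^{2}}{3 - 7} = - 22759 \frac{-6 - 343 + 98 + 4 \cdot 49}{-4} = - 22759 \left(- \frac{-6 - 343 + 98 + 196}{4}\right) = - 22759 \left(\left(- \frac{1}{4}\right) \left(-55\right)\right) = \left(-22759\right) \frac{55}{4} = - \frac{1251745}{4}$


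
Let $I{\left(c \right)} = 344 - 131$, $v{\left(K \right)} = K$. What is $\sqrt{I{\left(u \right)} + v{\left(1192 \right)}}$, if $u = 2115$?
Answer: $\sqrt{1405} \approx 37.483$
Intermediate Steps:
$I{\left(c \right)} = 213$ ($I{\left(c \right)} = 344 - 131 = 213$)
$\sqrt{I{\left(u \right)} + v{\left(1192 \right)}} = \sqrt{213 + 1192} = \sqrt{1405}$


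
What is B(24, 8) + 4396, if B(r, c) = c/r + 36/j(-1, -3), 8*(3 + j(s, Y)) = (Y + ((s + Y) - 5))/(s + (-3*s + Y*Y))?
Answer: 302555/69 ≈ 4384.9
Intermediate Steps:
j(s, Y) = -3 + (-5 + s + 2*Y)/(8*(Y**2 - 2*s)) (j(s, Y) = -3 + ((Y + ((s + Y) - 5))/(s + (-3*s + Y*Y)))/8 = -3 + ((Y + ((Y + s) - 5))/(s + (-3*s + Y**2)))/8 = -3 + ((Y + (-5 + Y + s))/(s + (Y**2 - 3*s)))/8 = -3 + ((-5 + s + 2*Y)/(Y**2 - 2*s))/8 = -3 + (-5 + s + 2*Y)/(8*(Y**2 - 2*s)))
B(r, c) = -264/23 + c/r (B(r, c) = c/r + 36/(((-5 - 24*(-3)**2 + 2*(-3) + 49*(-1))/(8*((-3)**2 - 2*(-1))))) = c/r + 36/(((-5 - 24*9 - 6 - 49)/(8*(9 + 2)))) = c/r + 36/(((1/8)*(-5 - 216 - 6 - 49)/11)) = c/r + 36/(((1/8)*(1/11)*(-276))) = c/r + 36/(-69/22) = c/r + 36*(-22/69) = c/r - 264/23 = -264/23 + c/r)
B(24, 8) + 4396 = (-264/23 + 8/24) + 4396 = (-264/23 + 8*(1/24)) + 4396 = (-264/23 + 1/3) + 4396 = -769/69 + 4396 = 302555/69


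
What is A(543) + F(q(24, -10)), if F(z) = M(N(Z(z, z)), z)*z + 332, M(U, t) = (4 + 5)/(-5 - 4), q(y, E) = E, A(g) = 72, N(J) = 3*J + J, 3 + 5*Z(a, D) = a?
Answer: 414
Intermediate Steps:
Z(a, D) = -3/5 + a/5
N(J) = 4*J
M(U, t) = -1 (M(U, t) = 9/(-9) = 9*(-1/9) = -1)
F(z) = 332 - z (F(z) = -z + 332 = 332 - z)
A(543) + F(q(24, -10)) = 72 + (332 - 1*(-10)) = 72 + (332 + 10) = 72 + 342 = 414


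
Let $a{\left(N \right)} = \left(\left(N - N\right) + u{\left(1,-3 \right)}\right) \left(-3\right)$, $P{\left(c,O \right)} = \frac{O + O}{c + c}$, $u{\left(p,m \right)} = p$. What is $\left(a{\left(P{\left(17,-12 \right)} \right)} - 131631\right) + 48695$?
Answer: $-82939$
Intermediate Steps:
$P{\left(c,O \right)} = \frac{O}{c}$ ($P{\left(c,O \right)} = \frac{2 O}{2 c} = 2 O \frac{1}{2 c} = \frac{O}{c}$)
$a{\left(N \right)} = -3$ ($a{\left(N \right)} = \left(\left(N - N\right) + 1\right) \left(-3\right) = \left(0 + 1\right) \left(-3\right) = 1 \left(-3\right) = -3$)
$\left(a{\left(P{\left(17,-12 \right)} \right)} - 131631\right) + 48695 = \left(-3 - 131631\right) + 48695 = -131634 + 48695 = -82939$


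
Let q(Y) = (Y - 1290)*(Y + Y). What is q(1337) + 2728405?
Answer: 2854083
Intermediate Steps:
q(Y) = 2*Y*(-1290 + Y) (q(Y) = (-1290 + Y)*(2*Y) = 2*Y*(-1290 + Y))
q(1337) + 2728405 = 2*1337*(-1290 + 1337) + 2728405 = 2*1337*47 + 2728405 = 125678 + 2728405 = 2854083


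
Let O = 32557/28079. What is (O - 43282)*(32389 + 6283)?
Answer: -46997413386512/28079 ≈ -1.6738e+9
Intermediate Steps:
O = 32557/28079 (O = 32557*(1/28079) = 32557/28079 ≈ 1.1595)
(O - 43282)*(32389 + 6283) = (32557/28079 - 43282)*(32389 + 6283) = -1215282721/28079*38672 = -46997413386512/28079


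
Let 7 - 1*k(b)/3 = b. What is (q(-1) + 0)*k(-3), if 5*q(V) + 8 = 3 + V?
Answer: -36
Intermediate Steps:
k(b) = 21 - 3*b
q(V) = -1 + V/5 (q(V) = -8/5 + (3 + V)/5 = -8/5 + (⅗ + V/5) = -1 + V/5)
(q(-1) + 0)*k(-3) = ((-1 + (⅕)*(-1)) + 0)*(21 - 3*(-3)) = ((-1 - ⅕) + 0)*(21 + 9) = (-6/5 + 0)*30 = -6/5*30 = -36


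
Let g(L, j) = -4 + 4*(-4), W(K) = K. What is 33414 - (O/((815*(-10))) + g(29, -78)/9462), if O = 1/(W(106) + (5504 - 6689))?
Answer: 16748750181743/501249450 ≈ 33414.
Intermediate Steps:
O = -1/1079 (O = 1/(106 + (5504 - 6689)) = 1/(106 - 1185) = 1/(-1079) = -1/1079 ≈ -0.00092678)
g(L, j) = -20 (g(L, j) = -4 - 16 = -20)
33414 - (O/((815*(-10))) + g(29, -78)/9462) = 33414 - (-1/(1079*(815*(-10))) - 20/9462) = 33414 - (-1/1079/(-8150) - 20*1/9462) = 33414 - (-1/1079*(-1/8150) - 10/4731) = 33414 - (1/8793850 - 10/4731) = 33414 - 1*(-1059443/501249450) = 33414 + 1059443/501249450 = 16748750181743/501249450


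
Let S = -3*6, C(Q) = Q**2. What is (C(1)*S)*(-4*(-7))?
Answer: -504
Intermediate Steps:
S = -18
(C(1)*S)*(-4*(-7)) = (1**2*(-18))*(-4*(-7)) = (1*(-18))*28 = -18*28 = -504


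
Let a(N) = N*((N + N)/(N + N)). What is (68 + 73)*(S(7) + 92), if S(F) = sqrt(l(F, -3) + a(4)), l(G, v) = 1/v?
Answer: 12972 + 47*sqrt(33) ≈ 13242.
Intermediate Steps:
a(N) = N (a(N) = N*((2*N)/((2*N))) = N*((2*N)*(1/(2*N))) = N*1 = N)
S(F) = sqrt(33)/3 (S(F) = sqrt(1/(-3) + 4) = sqrt(-1/3 + 4) = sqrt(11/3) = sqrt(33)/3)
(68 + 73)*(S(7) + 92) = (68 + 73)*(sqrt(33)/3 + 92) = 141*(92 + sqrt(33)/3) = 12972 + 47*sqrt(33)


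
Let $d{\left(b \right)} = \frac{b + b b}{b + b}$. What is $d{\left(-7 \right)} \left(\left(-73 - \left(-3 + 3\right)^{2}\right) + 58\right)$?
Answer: $45$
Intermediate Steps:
$d{\left(b \right)} = \frac{b + b^{2}}{2 b}$
$d{\left(-7 \right)} \left(\left(-73 - \left(-3 + 3\right)^{2}\right) + 58\right) = \left(\frac{1}{2} + \frac{1}{2} \left(-7\right)\right) \left(\left(-73 - \left(-3 + 3\right)^{2}\right) + 58\right) = \left(\frac{1}{2} - \frac{7}{2}\right) \left(\left(-73 - 0^{2}\right) + 58\right) = - 3 \left(\left(-73 - 0\right) + 58\right) = - 3 \left(\left(-73 + 0\right) + 58\right) = - 3 \left(-73 + 58\right) = \left(-3\right) \left(-15\right) = 45$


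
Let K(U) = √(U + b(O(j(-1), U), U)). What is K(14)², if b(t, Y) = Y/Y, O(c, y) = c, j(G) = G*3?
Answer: 15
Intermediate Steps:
j(G) = 3*G
b(t, Y) = 1
K(U) = √(1 + U) (K(U) = √(U + 1) = √(1 + U))
K(14)² = (√(1 + 14))² = (√15)² = 15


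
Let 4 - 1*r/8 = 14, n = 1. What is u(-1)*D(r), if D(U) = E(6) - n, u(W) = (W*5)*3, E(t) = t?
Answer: -75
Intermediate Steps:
u(W) = 15*W (u(W) = (5*W)*3 = 15*W)
r = -80 (r = 32 - 8*14 = 32 - 112 = -80)
D(U) = 5 (D(U) = 6 - 1*1 = 6 - 1 = 5)
u(-1)*D(r) = (15*(-1))*5 = -15*5 = -75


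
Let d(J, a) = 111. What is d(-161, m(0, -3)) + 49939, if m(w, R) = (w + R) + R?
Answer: 50050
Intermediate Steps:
m(w, R) = w + 2*R (m(w, R) = (R + w) + R = w + 2*R)
d(-161, m(0, -3)) + 49939 = 111 + 49939 = 50050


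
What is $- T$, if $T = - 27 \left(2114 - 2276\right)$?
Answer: $-4374$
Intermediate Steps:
$T = 4374$ ($T = - 27 \left(2114 - 2276\right) = \left(-27\right) \left(-162\right) = 4374$)
$- T = \left(-1\right) 4374 = -4374$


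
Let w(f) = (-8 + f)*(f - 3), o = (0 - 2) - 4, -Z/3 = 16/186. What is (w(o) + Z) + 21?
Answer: 4549/31 ≈ 146.74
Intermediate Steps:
Z = -8/31 (Z = -48/186 = -3*8/93 = -8/31 ≈ -0.25806)
o = -6 (o = -2 - 4 = -6)
w(f) = (-8 + f)*(-3 + f)
(w(o) + Z) + 21 = ((24 + (-6)² - 11*(-6)) - 8/31) + 21 = ((24 + 36 + 66) - 8/31) + 21 = (126 - 8/31) + 21 = 3898/31 + 21 = 4549/31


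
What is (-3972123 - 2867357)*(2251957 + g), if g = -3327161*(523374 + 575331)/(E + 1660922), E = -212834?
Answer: 112434359421135405/60337 ≈ 1.8634e+12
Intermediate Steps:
g = -1218522808835/482696 (g = -3327161*(523374 + 575331)/(-212834 + 1660922) = -3327161/(1448088/1098705) = -3327161/(1448088*(1/1098705)) = -3327161/482696/366235 = -3327161*366235/482696 = -1218522808835/482696 ≈ -2.5244e+6)
(-3972123 - 2867357)*(2251957 + g) = (-3972123 - 2867357)*(2251957 - 1218522808835/482696) = -6839480*(-131512172763/482696) = 112434359421135405/60337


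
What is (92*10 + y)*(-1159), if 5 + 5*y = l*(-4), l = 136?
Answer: -4695109/5 ≈ -9.3902e+5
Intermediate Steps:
y = -549/5 (y = -1 + (136*(-4))/5 = -1 + (⅕)*(-544) = -1 - 544/5 = -549/5 ≈ -109.80)
(92*10 + y)*(-1159) = (92*10 - 549/5)*(-1159) = (920 - 549/5)*(-1159) = (4051/5)*(-1159) = -4695109/5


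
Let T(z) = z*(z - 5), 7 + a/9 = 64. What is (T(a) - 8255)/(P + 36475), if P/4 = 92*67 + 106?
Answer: 252349/61555 ≈ 4.0996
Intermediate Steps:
a = 513 (a = -63 + 9*64 = -63 + 576 = 513)
P = 25080 (P = 4*(92*67 + 106) = 4*(6164 + 106) = 4*6270 = 25080)
T(z) = z*(-5 + z)
(T(a) - 8255)/(P + 36475) = (513*(-5 + 513) - 8255)/(25080 + 36475) = (513*508 - 8255)/61555 = (260604 - 8255)*(1/61555) = 252349*(1/61555) = 252349/61555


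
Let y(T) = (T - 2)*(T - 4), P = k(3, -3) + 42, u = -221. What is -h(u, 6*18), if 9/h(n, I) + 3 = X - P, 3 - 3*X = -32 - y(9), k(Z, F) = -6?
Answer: 27/47 ≈ 0.57447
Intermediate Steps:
P = 36 (P = -6 + 42 = 36)
y(T) = (-4 + T)*(-2 + T) (y(T) = (-2 + T)*(-4 + T) = (-4 + T)*(-2 + T))
X = 70/3 (X = 1 - (-32 - (8 + 9² - 6*9))/3 = 1 - (-32 - (8 + 81 - 54))/3 = 1 - (-32 - 1*35)/3 = 1 - (-32 - 35)/3 = 1 - ⅓*(-67) = 1 + 67/3 = 70/3 ≈ 23.333)
h(n, I) = -27/47 (h(n, I) = 9/(-3 + (70/3 - 1*36)) = 9/(-3 + (70/3 - 36)) = 9/(-3 - 38/3) = 9/(-47/3) = 9*(-3/47) = -27/47)
-h(u, 6*18) = -1*(-27/47) = 27/47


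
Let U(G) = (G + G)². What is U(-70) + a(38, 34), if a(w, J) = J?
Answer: 19634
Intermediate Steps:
U(G) = 4*G² (U(G) = (2*G)² = 4*G²)
U(-70) + a(38, 34) = 4*(-70)² + 34 = 4*4900 + 34 = 19600 + 34 = 19634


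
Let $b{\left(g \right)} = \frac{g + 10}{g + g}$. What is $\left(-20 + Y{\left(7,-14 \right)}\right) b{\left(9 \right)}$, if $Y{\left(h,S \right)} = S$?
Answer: $- \frac{323}{9} \approx -35.889$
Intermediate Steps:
$b{\left(g \right)} = \frac{10 + g}{2 g}$
$\left(-20 + Y{\left(7,-14 \right)}\right) b{\left(9 \right)} = \left(-20 - 14\right) \frac{10 + 9}{2 \cdot 9} = - 34 \cdot \frac{1}{2} \cdot \frac{1}{9} \cdot 19 = \left(-34\right) \frac{19}{18} = - \frac{323}{9}$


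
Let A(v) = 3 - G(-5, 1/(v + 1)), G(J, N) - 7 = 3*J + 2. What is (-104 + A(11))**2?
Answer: 9025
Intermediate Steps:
G(J, N) = 9 + 3*J (G(J, N) = 7 + (3*J + 2) = 7 + (2 + 3*J) = 9 + 3*J)
A(v) = 9 (A(v) = 3 - (9 + 3*(-5)) = 3 - (9 - 15) = 3 - 1*(-6) = 3 + 6 = 9)
(-104 + A(11))**2 = (-104 + 9)**2 = (-95)**2 = 9025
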